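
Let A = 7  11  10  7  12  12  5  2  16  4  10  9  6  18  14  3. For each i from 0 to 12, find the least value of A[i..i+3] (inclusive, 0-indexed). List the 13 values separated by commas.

7, 7, 7, 5, 2, 2, 2, 2, 4, 4, 6, 6, 3

[7, 11, 10, 7] → min 7
[11, 10, 7, 12] → min 7
[10, 7, 12, 12] → min 7
[7, 12, 12, 5] → min 5
[12, 12, 5, 2] → min 2
[12, 5, 2, 16] → min 2
[5, 2, 16, 4] → min 2
[2, 16, 4, 10] → min 2
[16, 4, 10, 9] → min 4
[4, 10, 9, 6] → min 4
[10, 9, 6, 18] → min 6
[9, 6, 18, 14] → min 6
[6, 18, 14, 3] → min 3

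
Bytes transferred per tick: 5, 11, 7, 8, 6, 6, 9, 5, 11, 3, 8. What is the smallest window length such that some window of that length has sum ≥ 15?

2

add 5: running sum 5 < 15
end 1: [5, 11] sum 16, len 2
end 2: [11, 7] sum 18, len 2
end 3: [7, 8] sum 15, len 2
end 4: [7, 8, 6] sum 21, len 3
end 5: [8, 6, 6] sum 20, len 3
end 6: [6, 9] sum 15, len 2
end 7: [6, 9, 5] sum 20, len 3
end 8: [5, 11] sum 16, len 2
end 9: [5, 11, 3] sum 19, len 3
end 10: [11, 3, 8] sum 22, len 3
Shortest qualifying length: 2.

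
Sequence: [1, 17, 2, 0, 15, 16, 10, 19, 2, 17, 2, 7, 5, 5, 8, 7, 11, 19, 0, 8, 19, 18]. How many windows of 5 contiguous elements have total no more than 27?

1

[1, 17, 2, 0, 15] → sum 35
[17, 2, 0, 15, 16] → sum 50
[2, 0, 15, 16, 10] → sum 43
[0, 15, 16, 10, 19] → sum 60
[15, 16, 10, 19, 2] → sum 62
[16, 10, 19, 2, 17] → sum 64
[10, 19, 2, 17, 2] → sum 50
[19, 2, 17, 2, 7] → sum 47
[2, 17, 2, 7, 5] → sum 33
[17, 2, 7, 5, 5] → sum 36
[2, 7, 5, 5, 8] → sum 27  ≤ 27 ✓
[7, 5, 5, 8, 7] → sum 32
[5, 5, 8, 7, 11] → sum 36
[5, 8, 7, 11, 19] → sum 50
[8, 7, 11, 19, 0] → sum 45
[7, 11, 19, 0, 8] → sum 45
[11, 19, 0, 8, 19] → sum 57
[19, 0, 8, 19, 18] → sum 64
1 window satisfy the condition.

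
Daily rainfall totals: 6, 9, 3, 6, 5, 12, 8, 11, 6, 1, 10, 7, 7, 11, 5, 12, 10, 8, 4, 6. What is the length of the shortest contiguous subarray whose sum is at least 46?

5

Extend right; whenever the sum reaches 46, record the length and shrink from the left:
add 6: running sum 6 < 46
add 9: running sum 15 < 46
add 3: running sum 18 < 46
add 6: running sum 24 < 46
add 5: running sum 29 < 46
add 12: running sum 41 < 46
end 6: [6, 9, 3, 6, 5, 12, 8] sum 49, len 7
end 7: [9, 3, 6, 5, 12, 8, 11] sum 54, len 7
end 8: [6, 5, 12, 8, 11, 6] sum 48, len 6
end 9: [6, 5, 12, 8, 11, 6, 1] sum 49, len 7
end 10: [12, 8, 11, 6, 1, 10] sum 48, len 6
end 11: [12, 8, 11, 6, 1, 10, 7] sum 55, len 7
end 12: [8, 11, 6, 1, 10, 7, 7] sum 50, len 7
end 13: [11, 6, 1, 10, 7, 7, 11] sum 53, len 7
end 14: [6, 1, 10, 7, 7, 11, 5] sum 47, len 7
end 15: [10, 7, 7, 11, 5, 12] sum 52, len 6
end 16: [7, 7, 11, 5, 12, 10] sum 52, len 6
end 17: [11, 5, 12, 10, 8] sum 46, len 5
end 18: [11, 5, 12, 10, 8, 4] sum 50, len 6
end 19: [11, 5, 12, 10, 8, 4, 6] sum 56, len 7
Shortest qualifying length: 5.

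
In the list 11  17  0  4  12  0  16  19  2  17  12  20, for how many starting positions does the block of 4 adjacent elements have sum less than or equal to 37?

11 17 0 4 → sum 32  ≤ 37 ✓
17 0 4 12 → sum 33  ≤ 37 ✓
0 4 12 0 → sum 16  ≤ 37 ✓
4 12 0 16 → sum 32  ≤ 37 ✓
12 0 16 19 → sum 47
0 16 19 2 → sum 37  ≤ 37 ✓
16 19 2 17 → sum 54
19 2 17 12 → sum 50
2 17 12 20 → sum 51
5 windows satisfy the condition.

5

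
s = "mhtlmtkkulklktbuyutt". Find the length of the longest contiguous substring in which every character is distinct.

6

[m] len 1
[m, h] len 2
[m, h, t] len 3
[m, h, t, l] len 4
[h, t, l, m] len 4
[l, m, t] len 3
[l, m, t, k] len 4
[k] len 1
[k, u] len 2
[k, u, l] len 3
[u, l, k] len 3
[k, l] len 2
[l, k] len 2
[l, k, t] len 3
[l, k, t, b] len 4
[l, k, t, b, u] len 5
[l, k, t, b, u, y] len 6
[y, u] len 2
[y, u, t] len 3
[t] len 1
Longest all-distinct length: 6.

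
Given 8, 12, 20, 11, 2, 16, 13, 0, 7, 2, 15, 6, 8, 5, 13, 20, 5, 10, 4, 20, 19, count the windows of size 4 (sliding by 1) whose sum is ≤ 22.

[8, 12, 20, 11] → sum 51
[12, 20, 11, 2] → sum 45
[20, 11, 2, 16] → sum 49
[11, 2, 16, 13] → sum 42
[2, 16, 13, 0] → sum 31
[16, 13, 0, 7] → sum 36
[13, 0, 7, 2] → sum 22  ≤ 22 ✓
[0, 7, 2, 15] → sum 24
[7, 2, 15, 6] → sum 30
[2, 15, 6, 8] → sum 31
[15, 6, 8, 5] → sum 34
[6, 8, 5, 13] → sum 32
[8, 5, 13, 20] → sum 46
[5, 13, 20, 5] → sum 43
[13, 20, 5, 10] → sum 48
[20, 5, 10, 4] → sum 39
[5, 10, 4, 20] → sum 39
[10, 4, 20, 19] → sum 53
1 window satisfy the condition.

1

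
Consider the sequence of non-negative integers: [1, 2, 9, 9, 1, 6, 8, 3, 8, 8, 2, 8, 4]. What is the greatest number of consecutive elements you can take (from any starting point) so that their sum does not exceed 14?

3

add 1: [1] sum 1, len 1
add 2: [1, 2] sum 3, len 2
add 9: [1, 2, 9] sum 12, len 3
add 9: [9] sum 9, len 1
add 1: [9, 1] sum 10, len 2
add 6: [1, 6] sum 7, len 2
add 8: [6, 8] sum 14, len 2
add 3: [8, 3] sum 11, len 2
add 8: [3, 8] sum 11, len 2
add 8: [8] sum 8, len 1
add 2: [8, 2] sum 10, len 2
add 8: [2, 8] sum 10, len 2
add 4: [2, 8, 4] sum 14, len 3
Longest length seen: 3.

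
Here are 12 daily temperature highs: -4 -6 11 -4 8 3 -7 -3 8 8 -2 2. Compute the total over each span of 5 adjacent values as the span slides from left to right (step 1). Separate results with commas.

5, 12, 11, -3, 9, 9, 4, 13

(-4, -6, 11, -4, 8) → sum 5
(-6, 11, -4, 8, 3) → sum 12
(11, -4, 8, 3, -7) → sum 11
(-4, 8, 3, -7, -3) → sum -3
(8, 3, -7, -3, 8) → sum 9
(3, -7, -3, 8, 8) → sum 9
(-7, -3, 8, 8, -2) → sum 4
(-3, 8, 8, -2, 2) → sum 13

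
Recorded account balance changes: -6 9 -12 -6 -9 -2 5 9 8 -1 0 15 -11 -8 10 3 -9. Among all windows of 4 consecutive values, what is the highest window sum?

Each size-4 window and its sum:
[-6, 9, -12, -6] → sum -15
[9, -12, -6, -9] → sum -18
[-12, -6, -9, -2] → sum -29
[-6, -9, -2, 5] → sum -12
[-9, -2, 5, 9] → sum 3
[-2, 5, 9, 8] → sum 20
[5, 9, 8, -1] → sum 21
[9, 8, -1, 0] → sum 16
[8, -1, 0, 15] → sum 22
[-1, 0, 15, -11] → sum 3
[0, 15, -11, -8] → sum -4
[15, -11, -8, 10] → sum 6
[-11, -8, 10, 3] → sum -6
[-8, 10, 3, -9] → sum -4
Highest of these is 22.

22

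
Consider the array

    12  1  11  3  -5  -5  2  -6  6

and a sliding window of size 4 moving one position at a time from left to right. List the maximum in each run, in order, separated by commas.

12, 11, 11, 3, 2, 6

Sliding a size-4 window across the 9 values:
12 1 11 3 → max 12
1 11 3 -5 → max 11
11 3 -5 -5 → max 11
3 -5 -5 2 → max 3
-5 -5 2 -6 → max 2
-5 2 -6 6 → max 6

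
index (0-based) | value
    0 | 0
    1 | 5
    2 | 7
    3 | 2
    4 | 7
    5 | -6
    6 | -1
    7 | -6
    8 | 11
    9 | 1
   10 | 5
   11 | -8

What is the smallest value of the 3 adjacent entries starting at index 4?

Elements at indices 4..6: 7, -6, -1
min(7, -6, -1) = -6

-6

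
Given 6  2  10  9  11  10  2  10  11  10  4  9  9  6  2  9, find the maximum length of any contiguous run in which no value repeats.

[6] len 1
[6, 2] len 2
[6, 2, 10] len 3
[6, 2, 10, 9] len 4
[6, 2, 10, 9, 11] len 5
[9, 11, 10] len 3
[9, 11, 10, 2] len 4
[2, 10] len 2
[2, 10, 11] len 3
[11, 10] len 2
[11, 10, 4] len 3
[11, 10, 4, 9] len 4
[9] len 1
[9, 6] len 2
[9, 6, 2] len 3
[6, 2, 9] len 3
Longest all-distinct length: 5.

5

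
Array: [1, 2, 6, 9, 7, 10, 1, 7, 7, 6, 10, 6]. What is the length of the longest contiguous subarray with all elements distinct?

add 1: [1] len 1
add 2: [1, 2] len 2
add 6: [1, 2, 6] len 3
add 9: [1, 2, 6, 9] len 4
add 7: [1, 2, 6, 9, 7] len 5
add 10: [1, 2, 6, 9, 7, 10] len 6
add 1 (repeat 1, move left end past it): [2, 6, 9, 7, 10, 1] len 6
add 7 (repeat 7, move left end past it): [10, 1, 7] len 3
add 7 (repeat 7, move left end past it): [7] len 1
add 6: [7, 6] len 2
add 10: [7, 6, 10] len 3
add 6 (repeat 6, move left end past it): [10, 6] len 2
Longest all-distinct length: 6.

6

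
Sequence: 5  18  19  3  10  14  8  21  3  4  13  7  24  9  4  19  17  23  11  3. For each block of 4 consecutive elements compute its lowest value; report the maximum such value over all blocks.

11

Window mins for each of the 17 positions:
[5, 18, 19, 3] → min 3
[18, 19, 3, 10] → min 3
[19, 3, 10, 14] → min 3
[3, 10, 14, 8] → min 3
[10, 14, 8, 21] → min 8
[14, 8, 21, 3] → min 3
[8, 21, 3, 4] → min 3
[21, 3, 4, 13] → min 3
[3, 4, 13, 7] → min 3
[4, 13, 7, 24] → min 4
[13, 7, 24, 9] → min 7
[7, 24, 9, 4] → min 4
[24, 9, 4, 19] → min 4
[9, 4, 19, 17] → min 4
[4, 19, 17, 23] → min 4
[19, 17, 23, 11] → min 11
[17, 23, 11, 3] → min 3
Maximum of these is 11.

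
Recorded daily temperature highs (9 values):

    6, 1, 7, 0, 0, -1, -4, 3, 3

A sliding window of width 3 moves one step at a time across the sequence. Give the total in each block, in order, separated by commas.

(6, 1, 7) → sum 14
(1, 7, 0) → sum 8
(7, 0, 0) → sum 7
(0, 0, -1) → sum -1
(0, -1, -4) → sum -5
(-1, -4, 3) → sum -2
(-4, 3, 3) → sum 2

14, 8, 7, -1, -5, -2, 2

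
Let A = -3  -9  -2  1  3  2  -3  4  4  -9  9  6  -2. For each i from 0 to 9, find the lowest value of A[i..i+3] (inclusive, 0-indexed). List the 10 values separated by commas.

[-3, -9, -2, 1] → min -9
[-9, -2, 1, 3] → min -9
[-2, 1, 3, 2] → min -2
[1, 3, 2, -3] → min -3
[3, 2, -3, 4] → min -3
[2, -3, 4, 4] → min -3
[-3, 4, 4, -9] → min -9
[4, 4, -9, 9] → min -9
[4, -9, 9, 6] → min -9
[-9, 9, 6, -2] → min -9

-9, -9, -2, -3, -3, -3, -9, -9, -9, -9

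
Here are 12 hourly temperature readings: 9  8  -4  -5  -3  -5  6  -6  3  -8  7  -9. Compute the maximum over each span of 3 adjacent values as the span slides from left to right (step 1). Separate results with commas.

(9, 8, -4) → max 9
(8, -4, -5) → max 8
(-4, -5, -3) → max -3
(-5, -3, -5) → max -3
(-3, -5, 6) → max 6
(-5, 6, -6) → max 6
(6, -6, 3) → max 6
(-6, 3, -8) → max 3
(3, -8, 7) → max 7
(-8, 7, -9) → max 7

9, 8, -3, -3, 6, 6, 6, 3, 7, 7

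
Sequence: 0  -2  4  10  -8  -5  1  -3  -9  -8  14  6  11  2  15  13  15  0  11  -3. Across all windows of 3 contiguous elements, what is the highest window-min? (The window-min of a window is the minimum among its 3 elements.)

13

Each size-3 window and its min:
[0, -2, 4] → min -2
[-2, 4, 10] → min -2
[4, 10, -8] → min -8
[10, -8, -5] → min -8
[-8, -5, 1] → min -8
[-5, 1, -3] → min -5
[1, -3, -9] → min -9
[-3, -9, -8] → min -9
[-9, -8, 14] → min -9
[-8, 14, 6] → min -8
[14, 6, 11] → min 6
[6, 11, 2] → min 2
[11, 2, 15] → min 2
[2, 15, 13] → min 2
[15, 13, 15] → min 13
[13, 15, 0] → min 0
[15, 0, 11] → min 0
[0, 11, -3] → min -3
Highest of these is 13.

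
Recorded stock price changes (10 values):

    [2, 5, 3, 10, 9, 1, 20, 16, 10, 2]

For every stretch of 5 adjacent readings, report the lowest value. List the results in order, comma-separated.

(2, 5, 3, 10, 9) → min 2
(5, 3, 10, 9, 1) → min 1
(3, 10, 9, 1, 20) → min 1
(10, 9, 1, 20, 16) → min 1
(9, 1, 20, 16, 10) → min 1
(1, 20, 16, 10, 2) → min 1

2, 1, 1, 1, 1, 1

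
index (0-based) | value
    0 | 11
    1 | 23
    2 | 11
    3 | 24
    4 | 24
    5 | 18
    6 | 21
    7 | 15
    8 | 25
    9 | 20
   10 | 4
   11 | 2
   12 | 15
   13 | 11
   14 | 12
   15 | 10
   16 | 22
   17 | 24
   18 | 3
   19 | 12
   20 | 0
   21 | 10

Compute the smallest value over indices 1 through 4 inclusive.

Elements at indices 1..4: 23, 11, 24, 24
min(23, 11, 24, 24) = 11

11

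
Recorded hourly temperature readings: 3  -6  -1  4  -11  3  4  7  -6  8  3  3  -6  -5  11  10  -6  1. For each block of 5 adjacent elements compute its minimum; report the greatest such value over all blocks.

-6

Each size-5 window and its min:
[3, -6, -1, 4, -11] → min -11
[-6, -1, 4, -11, 3] → min -11
[-1, 4, -11, 3, 4] → min -11
[4, -11, 3, 4, 7] → min -11
[-11, 3, 4, 7, -6] → min -11
[3, 4, 7, -6, 8] → min -6
[4, 7, -6, 8, 3] → min -6
[7, -6, 8, 3, 3] → min -6
[-6, 8, 3, 3, -6] → min -6
[8, 3, 3, -6, -5] → min -6
[3, 3, -6, -5, 11] → min -6
[3, -6, -5, 11, 10] → min -6
[-6, -5, 11, 10, -6] → min -6
[-5, 11, 10, -6, 1] → min -6
Greatest of these is -6.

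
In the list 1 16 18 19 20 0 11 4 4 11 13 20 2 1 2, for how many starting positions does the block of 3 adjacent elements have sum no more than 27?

5

1 16 18 → sum 35
16 18 19 → sum 53
18 19 20 → sum 57
19 20 0 → sum 39
20 0 11 → sum 31
0 11 4 → sum 15  ≤ 27 ✓
11 4 4 → sum 19  ≤ 27 ✓
4 4 11 → sum 19  ≤ 27 ✓
4 11 13 → sum 28
11 13 20 → sum 44
13 20 2 → sum 35
20 2 1 → sum 23  ≤ 27 ✓
2 1 2 → sum 5  ≤ 27 ✓
5 windows satisfy the condition.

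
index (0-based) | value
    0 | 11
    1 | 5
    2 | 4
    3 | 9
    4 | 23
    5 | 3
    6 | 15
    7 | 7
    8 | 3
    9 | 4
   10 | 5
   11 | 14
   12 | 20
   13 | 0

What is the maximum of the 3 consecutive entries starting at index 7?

Elements at indices 7..9: 7, 3, 4
max(7, 3, 4) = 7

7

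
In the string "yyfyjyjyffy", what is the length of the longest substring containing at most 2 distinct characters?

Extend right; when distinct count exceeds 2, shrink from the left:
add y: window [y] (1 distinct), len 1
add y: window [y, y] (1 distinct), len 2
add f: window [y, y, f] (2 distinct), len 3
add y: window [y, y, f, y] (2 distinct), len 4
add j: window [y, j] (2 distinct), len 2
add y: window [y, j, y] (2 distinct), len 3
add j: window [y, j, y, j] (2 distinct), len 4
add y: window [y, j, y, j, y] (2 distinct), len 5
add f: window [y, f] (2 distinct), len 2
add f: window [y, f, f] (2 distinct), len 3
add y: window [y, f, f, y] (2 distinct), len 4
Longest length with ≤2 distinct: 5.

5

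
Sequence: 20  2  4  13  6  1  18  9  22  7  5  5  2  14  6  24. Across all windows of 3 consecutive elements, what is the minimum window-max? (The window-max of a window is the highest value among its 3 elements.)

Window maxs for each of the 14 positions:
[20, 2, 4] → max 20
[2, 4, 13] → max 13
[4, 13, 6] → max 13
[13, 6, 1] → max 13
[6, 1, 18] → max 18
[1, 18, 9] → max 18
[18, 9, 22] → max 22
[9, 22, 7] → max 22
[22, 7, 5] → max 22
[7, 5, 5] → max 7
[5, 5, 2] → max 5
[5, 2, 14] → max 14
[2, 14, 6] → max 14
[14, 6, 24] → max 24
Minimum of these is 5.

5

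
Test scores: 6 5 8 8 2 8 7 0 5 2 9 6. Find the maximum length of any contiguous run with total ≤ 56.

→ 6: sum 6, len 1
→ 5: sum 11, len 2
→ 8: sum 19, len 3
→ 8: sum 27, len 4
→ 2: sum 29, len 5
→ 8: sum 37, len 6
→ 7: sum 44, len 7
→ 0: sum 44, len 8
→ 5: sum 49, len 9
→ 2: sum 51, len 10
→ 9 (dropped 6): sum 54, len 10
→ 6 (dropped 5): sum 55, len 10
Longest length seen: 10.

10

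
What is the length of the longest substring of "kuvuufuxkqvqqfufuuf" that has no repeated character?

6

add k: [k] len 1
add u: [k, u] len 2
add v: [k, u, v] len 3
add u (repeat u, move left end past it): [v, u] len 2
add u (repeat u, move left end past it): [u] len 1
add f: [u, f] len 2
add u (repeat u, move left end past it): [f, u] len 2
add x: [f, u, x] len 3
add k: [f, u, x, k] len 4
add q: [f, u, x, k, q] len 5
add v: [f, u, x, k, q, v] len 6
add q (repeat q, move left end past it): [v, q] len 2
add q (repeat q, move left end past it): [q] len 1
add f: [q, f] len 2
add u: [q, f, u] len 3
add f (repeat f, move left end past it): [u, f] len 2
add u (repeat u, move left end past it): [f, u] len 2
add u (repeat u, move left end past it): [u] len 1
add f: [u, f] len 2
Longest all-distinct length: 6.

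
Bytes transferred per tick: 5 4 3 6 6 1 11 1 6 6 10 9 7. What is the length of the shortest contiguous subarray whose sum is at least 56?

Extend right; whenever the sum reaches 56, record the length and shrink from the left:
add 5: running sum 5 < 56
add 4: running sum 9 < 56
add 3: running sum 12 < 56
add 6: running sum 18 < 56
add 6: running sum 24 < 56
add 1: running sum 25 < 56
add 11: running sum 36 < 56
add 1: running sum 37 < 56
add 6: running sum 43 < 56
add 6: running sum 49 < 56
add 10: shortest ending here [5, 4, 3, 6, 6, 1, 11, 1, 6, 6, 10] sum 59, len 11
add 9: shortest ending here [6, 6, 1, 11, 1, 6, 6, 10, 9] sum 56, len 9
add 7: shortest ending here [6, 1, 11, 1, 6, 6, 10, 9, 7] sum 57, len 9
Shortest qualifying length: 9.

9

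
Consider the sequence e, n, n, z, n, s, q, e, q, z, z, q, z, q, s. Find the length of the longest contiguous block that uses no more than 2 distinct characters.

6

[e] 1 distinct, len 1
[e, n] 2 distinct, len 2
[e, n, n] 2 distinct, len 3
[n, n, z] 2 distinct, len 3
[n, n, z, n] 2 distinct, len 4
[n, s] 2 distinct, len 2
[s, q] 2 distinct, len 2
[q, e] 2 distinct, len 2
[q, e, q] 2 distinct, len 3
[q, z] 2 distinct, len 2
[q, z, z] 2 distinct, len 3
[q, z, z, q] 2 distinct, len 4
[q, z, z, q, z] 2 distinct, len 5
[q, z, z, q, z, q] 2 distinct, len 6
[q, s] 2 distinct, len 2
Longest length with ≤2 distinct: 6.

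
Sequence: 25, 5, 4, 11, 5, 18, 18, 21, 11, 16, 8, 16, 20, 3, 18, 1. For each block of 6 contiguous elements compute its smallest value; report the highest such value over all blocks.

8

25 5 4 11 5 18 → min 4
5 4 11 5 18 18 → min 4
4 11 5 18 18 21 → min 4
11 5 18 18 21 11 → min 5
5 18 18 21 11 16 → min 5
18 18 21 11 16 8 → min 8
18 21 11 16 8 16 → min 8
21 11 16 8 16 20 → min 8
11 16 8 16 20 3 → min 3
16 8 16 20 3 18 → min 3
8 16 20 3 18 1 → min 1
Highest of these is 8.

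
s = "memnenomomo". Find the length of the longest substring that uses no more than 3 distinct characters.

6

add m: window [m] (1 distinct), len 1
add e: window [m, e] (2 distinct), len 2
add m: window [m, e, m] (2 distinct), len 3
add n: window [m, e, m, n] (3 distinct), len 4
add e: window [m, e, m, n, e] (3 distinct), len 5
add n: window [m, e, m, n, e, n] (3 distinct), len 6
add o: window [n, e, n, o] (3 distinct), len 4
add m: window [n, o, m] (3 distinct), len 3
add o: window [n, o, m, o] (3 distinct), len 4
add m: window [n, o, m, o, m] (3 distinct), len 5
add o: window [n, o, m, o, m, o] (3 distinct), len 6
Longest length with ≤3 distinct: 6.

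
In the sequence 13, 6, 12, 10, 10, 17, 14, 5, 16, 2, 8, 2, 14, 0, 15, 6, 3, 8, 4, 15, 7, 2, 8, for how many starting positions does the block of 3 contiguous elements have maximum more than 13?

14

(13, 6, 12) → max 13
(6, 12, 10) → max 12
(12, 10, 10) → max 12
(10, 10, 17) → max 17  > 13 ✓
(10, 17, 14) → max 17  > 13 ✓
(17, 14, 5) → max 17  > 13 ✓
(14, 5, 16) → max 16  > 13 ✓
(5, 16, 2) → max 16  > 13 ✓
(16, 2, 8) → max 16  > 13 ✓
(2, 8, 2) → max 8
(8, 2, 14) → max 14  > 13 ✓
(2, 14, 0) → max 14  > 13 ✓
(14, 0, 15) → max 15  > 13 ✓
(0, 15, 6) → max 15  > 13 ✓
(15, 6, 3) → max 15  > 13 ✓
(6, 3, 8) → max 8
(3, 8, 4) → max 8
(8, 4, 15) → max 15  > 13 ✓
(4, 15, 7) → max 15  > 13 ✓
(15, 7, 2) → max 15  > 13 ✓
(7, 2, 8) → max 8
14 windows satisfy the condition.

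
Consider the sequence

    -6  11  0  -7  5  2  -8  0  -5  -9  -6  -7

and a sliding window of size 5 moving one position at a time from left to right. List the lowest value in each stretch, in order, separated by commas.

(-6, 11, 0, -7, 5) → min -7
(11, 0, -7, 5, 2) → min -7
(0, -7, 5, 2, -8) → min -8
(-7, 5, 2, -8, 0) → min -8
(5, 2, -8, 0, -5) → min -8
(2, -8, 0, -5, -9) → min -9
(-8, 0, -5, -9, -6) → min -9
(0, -5, -9, -6, -7) → min -9

-7, -7, -8, -8, -8, -9, -9, -9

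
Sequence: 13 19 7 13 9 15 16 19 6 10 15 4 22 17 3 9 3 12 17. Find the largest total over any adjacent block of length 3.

(13, 19, 7) → sum 39
(19, 7, 13) → sum 39
(7, 13, 9) → sum 29
(13, 9, 15) → sum 37
(9, 15, 16) → sum 40
(15, 16, 19) → sum 50
(16, 19, 6) → sum 41
(19, 6, 10) → sum 35
(6, 10, 15) → sum 31
(10, 15, 4) → sum 29
(15, 4, 22) → sum 41
(4, 22, 17) → sum 43
(22, 17, 3) → sum 42
(17, 3, 9) → sum 29
(3, 9, 3) → sum 15
(9, 3, 12) → sum 24
(3, 12, 17) → sum 32
Largest of these is 50.

50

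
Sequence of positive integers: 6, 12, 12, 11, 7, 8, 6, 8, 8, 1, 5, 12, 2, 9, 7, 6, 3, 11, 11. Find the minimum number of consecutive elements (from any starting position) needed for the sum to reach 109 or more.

add 6: running sum 6 < 109
add 12: running sum 18 < 109
add 12: running sum 30 < 109
add 11: running sum 41 < 109
add 7: running sum 48 < 109
add 8: running sum 56 < 109
add 6: running sum 62 < 109
add 8: running sum 70 < 109
add 8: running sum 78 < 109
add 1: running sum 79 < 109
add 5: running sum 84 < 109
add 12: running sum 96 < 109
add 2: running sum 98 < 109
add 9: running sum 107 < 109
end 14: [6, 12, 12, 11, 7, 8, 6, 8, 8, 1, 5, 12, 2, 9, 7] sum 114, len 15
end 15: [12, 12, 11, 7, 8, 6, 8, 8, 1, 5, 12, 2, 9, 7, 6] sum 114, len 15
end 16: [12, 12, 11, 7, 8, 6, 8, 8, 1, 5, 12, 2, 9, 7, 6, 3] sum 117, len 16
end 17: [12, 11, 7, 8, 6, 8, 8, 1, 5, 12, 2, 9, 7, 6, 3, 11] sum 116, len 16
end 18: [11, 7, 8, 6, 8, 8, 1, 5, 12, 2, 9, 7, 6, 3, 11, 11] sum 115, len 16
Shortest qualifying length: 15.

15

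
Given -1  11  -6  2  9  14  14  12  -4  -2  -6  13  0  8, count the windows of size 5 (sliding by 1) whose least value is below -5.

-1 11 -6 2 9 → min -6  < -5 ✓
11 -6 2 9 14 → min -6  < -5 ✓
-6 2 9 14 14 → min -6  < -5 ✓
2 9 14 14 12 → min 2
9 14 14 12 -4 → min -4
14 14 12 -4 -2 → min -4
14 12 -4 -2 -6 → min -6  < -5 ✓
12 -4 -2 -6 13 → min -6  < -5 ✓
-4 -2 -6 13 0 → min -6  < -5 ✓
-2 -6 13 0 8 → min -6  < -5 ✓
7 windows satisfy the condition.

7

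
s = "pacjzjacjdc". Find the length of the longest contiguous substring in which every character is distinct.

5

add p: [p] len 1
add a: [p, a] len 2
add c: [p, a, c] len 3
add j: [p, a, c, j] len 4
add z: [p, a, c, j, z] len 5
add j (repeat j, move left end past it): [z, j] len 2
add a: [z, j, a] len 3
add c: [z, j, a, c] len 4
add j (repeat j, move left end past it): [a, c, j] len 3
add d: [a, c, j, d] len 4
add c (repeat c, move left end past it): [j, d, c] len 3
Longest all-distinct length: 5.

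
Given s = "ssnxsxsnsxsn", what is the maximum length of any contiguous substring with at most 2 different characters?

[s] 1 distinct, len 1
[s, s] 1 distinct, len 2
[s, s, n] 2 distinct, len 3
[n, x] 2 distinct, len 2
[x, s] 2 distinct, len 2
[x, s, x] 2 distinct, len 3
[x, s, x, s] 2 distinct, len 4
[s, n] 2 distinct, len 2
[s, n, s] 2 distinct, len 3
[s, x] 2 distinct, len 2
[s, x, s] 2 distinct, len 3
[s, n] 2 distinct, len 2
Longest length with ≤2 distinct: 4.

4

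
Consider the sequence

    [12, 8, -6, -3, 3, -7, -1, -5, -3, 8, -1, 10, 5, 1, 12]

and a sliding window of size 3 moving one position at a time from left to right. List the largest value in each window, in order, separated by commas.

12, 8, 3, 3, 3, -1, -1, 8, 8, 10, 10, 10, 12

Sliding a size-3 window across the 15 values:
12 8 -6 → max 12
8 -6 -3 → max 8
-6 -3 3 → max 3
-3 3 -7 → max 3
3 -7 -1 → max 3
-7 -1 -5 → max -1
-1 -5 -3 → max -1
-5 -3 8 → max 8
-3 8 -1 → max 8
8 -1 10 → max 10
-1 10 5 → max 10
10 5 1 → max 10
5 1 12 → max 12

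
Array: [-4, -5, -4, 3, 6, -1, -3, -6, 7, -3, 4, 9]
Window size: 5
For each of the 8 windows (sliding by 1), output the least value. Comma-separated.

(-4, -5, -4, 3, 6) → min -5
(-5, -4, 3, 6, -1) → min -5
(-4, 3, 6, -1, -3) → min -4
(3, 6, -1, -3, -6) → min -6
(6, -1, -3, -6, 7) → min -6
(-1, -3, -6, 7, -3) → min -6
(-3, -6, 7, -3, 4) → min -6
(-6, 7, -3, 4, 9) → min -6

-5, -5, -4, -6, -6, -6, -6, -6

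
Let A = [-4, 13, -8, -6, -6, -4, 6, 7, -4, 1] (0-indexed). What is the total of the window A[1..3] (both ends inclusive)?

-1

Elements at indices 1..3: 13, -8, -6
sum(13, -8, -6) = -1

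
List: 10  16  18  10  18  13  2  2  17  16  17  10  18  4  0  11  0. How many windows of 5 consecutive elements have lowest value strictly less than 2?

[10, 16, 18, 10, 18] → min 10
[16, 18, 10, 18, 13] → min 10
[18, 10, 18, 13, 2] → min 2
[10, 18, 13, 2, 2] → min 2
[18, 13, 2, 2, 17] → min 2
[13, 2, 2, 17, 16] → min 2
[2, 2, 17, 16, 17] → min 2
[2, 17, 16, 17, 10] → min 2
[17, 16, 17, 10, 18] → min 10
[16, 17, 10, 18, 4] → min 4
[17, 10, 18, 4, 0] → min 0  < 2 ✓
[10, 18, 4, 0, 11] → min 0  < 2 ✓
[18, 4, 0, 11, 0] → min 0  < 2 ✓
3 windows satisfy the condition.

3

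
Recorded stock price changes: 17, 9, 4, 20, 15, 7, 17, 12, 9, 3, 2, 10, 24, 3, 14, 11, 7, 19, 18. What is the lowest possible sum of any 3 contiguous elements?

14

(17, 9, 4) → sum 30
(9, 4, 20) → sum 33
(4, 20, 15) → sum 39
(20, 15, 7) → sum 42
(15, 7, 17) → sum 39
(7, 17, 12) → sum 36
(17, 12, 9) → sum 38
(12, 9, 3) → sum 24
(9, 3, 2) → sum 14
(3, 2, 10) → sum 15
(2, 10, 24) → sum 36
(10, 24, 3) → sum 37
(24, 3, 14) → sum 41
(3, 14, 11) → sum 28
(14, 11, 7) → sum 32
(11, 7, 19) → sum 37
(7, 19, 18) → sum 44
Lowest of these is 14.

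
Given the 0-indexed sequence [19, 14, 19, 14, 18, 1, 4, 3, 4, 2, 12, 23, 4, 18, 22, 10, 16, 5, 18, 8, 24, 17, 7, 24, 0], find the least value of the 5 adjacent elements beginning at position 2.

Elements at indices 2..6: 19, 14, 18, 1, 4
min(19, 14, 18, 1, 4) = 1

1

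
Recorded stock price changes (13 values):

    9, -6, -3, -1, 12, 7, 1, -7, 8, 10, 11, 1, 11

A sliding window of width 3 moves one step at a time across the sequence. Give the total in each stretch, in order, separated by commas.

9 -6 -3 → sum 0
-6 -3 -1 → sum -10
-3 -1 12 → sum 8
-1 12 7 → sum 18
12 7 1 → sum 20
7 1 -7 → sum 1
1 -7 8 → sum 2
-7 8 10 → sum 11
8 10 11 → sum 29
10 11 1 → sum 22
11 1 11 → sum 23

0, -10, 8, 18, 20, 1, 2, 11, 29, 22, 23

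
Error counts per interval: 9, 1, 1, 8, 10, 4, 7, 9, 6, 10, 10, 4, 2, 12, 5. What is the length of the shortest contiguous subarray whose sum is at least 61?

add 9: running sum 9 < 61
add 1: running sum 10 < 61
add 1: running sum 11 < 61
add 8: running sum 19 < 61
add 10: running sum 29 < 61
add 4: running sum 33 < 61
add 7: running sum 40 < 61
add 9: running sum 49 < 61
add 6: running sum 55 < 61
end 9: [9, 1, 1, 8, 10, 4, 7, 9, 6, 10] sum 65, len 10
end 10: [8, 10, 4, 7, 9, 6, 10, 10] sum 64, len 8
end 11: [8, 10, 4, 7, 9, 6, 10, 10, 4] sum 68, len 9
end 12: [10, 4, 7, 9, 6, 10, 10, 4, 2] sum 62, len 9
end 13: [4, 7, 9, 6, 10, 10, 4, 2, 12] sum 64, len 9
end 14: [7, 9, 6, 10, 10, 4, 2, 12, 5] sum 65, len 9
Shortest qualifying length: 8.

8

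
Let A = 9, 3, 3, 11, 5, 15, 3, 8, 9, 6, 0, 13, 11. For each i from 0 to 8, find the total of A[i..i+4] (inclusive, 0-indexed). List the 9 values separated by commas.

(9, 3, 3, 11, 5) → sum 31
(3, 3, 11, 5, 15) → sum 37
(3, 11, 5, 15, 3) → sum 37
(11, 5, 15, 3, 8) → sum 42
(5, 15, 3, 8, 9) → sum 40
(15, 3, 8, 9, 6) → sum 41
(3, 8, 9, 6, 0) → sum 26
(8, 9, 6, 0, 13) → sum 36
(9, 6, 0, 13, 11) → sum 39

31, 37, 37, 42, 40, 41, 26, 36, 39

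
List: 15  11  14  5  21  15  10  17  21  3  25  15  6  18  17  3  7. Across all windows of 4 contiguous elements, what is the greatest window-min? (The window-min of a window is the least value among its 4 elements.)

15 11 14 5 → min 5
11 14 5 21 → min 5
14 5 21 15 → min 5
5 21 15 10 → min 5
21 15 10 17 → min 10
15 10 17 21 → min 10
10 17 21 3 → min 3
17 21 3 25 → min 3
21 3 25 15 → min 3
3 25 15 6 → min 3
25 15 6 18 → min 6
15 6 18 17 → min 6
6 18 17 3 → min 3
18 17 3 7 → min 3
Greatest of these is 10.

10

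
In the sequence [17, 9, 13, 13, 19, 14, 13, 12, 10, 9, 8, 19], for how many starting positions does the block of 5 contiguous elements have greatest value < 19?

2

(17, 9, 13, 13, 19) → max 19
(9, 13, 13, 19, 14) → max 19
(13, 13, 19, 14, 13) → max 19
(13, 19, 14, 13, 12) → max 19
(19, 14, 13, 12, 10) → max 19
(14, 13, 12, 10, 9) → max 14  < 19 ✓
(13, 12, 10, 9, 8) → max 13  < 19 ✓
(12, 10, 9, 8, 19) → max 19
2 windows satisfy the condition.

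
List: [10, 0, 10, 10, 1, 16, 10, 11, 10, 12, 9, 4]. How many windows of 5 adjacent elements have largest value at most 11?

1

[10, 0, 10, 10, 1] → max 10  ≤ 11 ✓
[0, 10, 10, 1, 16] → max 16
[10, 10, 1, 16, 10] → max 16
[10, 1, 16, 10, 11] → max 16
[1, 16, 10, 11, 10] → max 16
[16, 10, 11, 10, 12] → max 16
[10, 11, 10, 12, 9] → max 12
[11, 10, 12, 9, 4] → max 12
1 window satisfy the condition.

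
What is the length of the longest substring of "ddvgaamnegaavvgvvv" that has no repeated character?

5

[d] len 1
[d] len 1
[d, v] len 2
[d, v, g] len 3
[d, v, g, a] len 4
[a] len 1
[a, m] len 2
[a, m, n] len 3
[a, m, n, e] len 4
[a, m, n, e, g] len 5
[m, n, e, g, a] len 5
[a] len 1
[a, v] len 2
[v] len 1
[v, g] len 2
[g, v] len 2
[v] len 1
[v] len 1
Longest all-distinct length: 5.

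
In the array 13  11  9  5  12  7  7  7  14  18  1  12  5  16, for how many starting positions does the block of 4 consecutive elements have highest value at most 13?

13 11 9 5 → max 13  ≤ 13 ✓
11 9 5 12 → max 12  ≤ 13 ✓
9 5 12 7 → max 12  ≤ 13 ✓
5 12 7 7 → max 12  ≤ 13 ✓
12 7 7 7 → max 12  ≤ 13 ✓
7 7 7 14 → max 14
7 7 14 18 → max 18
7 14 18 1 → max 18
14 18 1 12 → max 18
18 1 12 5 → max 18
1 12 5 16 → max 16
5 windows satisfy the condition.

5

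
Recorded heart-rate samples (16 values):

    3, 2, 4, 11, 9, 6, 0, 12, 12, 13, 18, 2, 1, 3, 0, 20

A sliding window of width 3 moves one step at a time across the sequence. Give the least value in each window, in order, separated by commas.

[3, 2, 4] → min 2
[2, 4, 11] → min 2
[4, 11, 9] → min 4
[11, 9, 6] → min 6
[9, 6, 0] → min 0
[6, 0, 12] → min 0
[0, 12, 12] → min 0
[12, 12, 13] → min 12
[12, 13, 18] → min 12
[13, 18, 2] → min 2
[18, 2, 1] → min 1
[2, 1, 3] → min 1
[1, 3, 0] → min 0
[3, 0, 20] → min 0

2, 2, 4, 6, 0, 0, 0, 12, 12, 2, 1, 1, 0, 0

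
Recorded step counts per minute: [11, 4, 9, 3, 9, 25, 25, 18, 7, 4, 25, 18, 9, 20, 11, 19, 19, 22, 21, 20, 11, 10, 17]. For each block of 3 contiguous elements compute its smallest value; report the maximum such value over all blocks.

(11, 4, 9) → min 4
(4, 9, 3) → min 3
(9, 3, 9) → min 3
(3, 9, 25) → min 3
(9, 25, 25) → min 9
(25, 25, 18) → min 18
(25, 18, 7) → min 7
(18, 7, 4) → min 4
(7, 4, 25) → min 4
(4, 25, 18) → min 4
(25, 18, 9) → min 9
(18, 9, 20) → min 9
(9, 20, 11) → min 9
(20, 11, 19) → min 11
(11, 19, 19) → min 11
(19, 19, 22) → min 19
(19, 22, 21) → min 19
(22, 21, 20) → min 20
(21, 20, 11) → min 11
(20, 11, 10) → min 10
(11, 10, 17) → min 10
Maximum of these is 20.

20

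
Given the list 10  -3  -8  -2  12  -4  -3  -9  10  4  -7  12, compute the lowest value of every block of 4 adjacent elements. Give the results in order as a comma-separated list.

(10, -3, -8, -2) → min -8
(-3, -8, -2, 12) → min -8
(-8, -2, 12, -4) → min -8
(-2, 12, -4, -3) → min -4
(12, -4, -3, -9) → min -9
(-4, -3, -9, 10) → min -9
(-3, -9, 10, 4) → min -9
(-9, 10, 4, -7) → min -9
(10, 4, -7, 12) → min -7

-8, -8, -8, -4, -9, -9, -9, -9, -7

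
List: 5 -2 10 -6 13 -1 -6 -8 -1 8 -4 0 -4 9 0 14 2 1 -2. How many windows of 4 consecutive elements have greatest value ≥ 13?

8

5 -2 10 -6 → max 10
-2 10 -6 13 → max 13  ≥ 13 ✓
10 -6 13 -1 → max 13  ≥ 13 ✓
-6 13 -1 -6 → max 13  ≥ 13 ✓
13 -1 -6 -8 → max 13  ≥ 13 ✓
-1 -6 -8 -1 → max -1
-6 -8 -1 8 → max 8
-8 -1 8 -4 → max 8
-1 8 -4 0 → max 8
8 -4 0 -4 → max 8
-4 0 -4 9 → max 9
0 -4 9 0 → max 9
-4 9 0 14 → max 14  ≥ 13 ✓
9 0 14 2 → max 14  ≥ 13 ✓
0 14 2 1 → max 14  ≥ 13 ✓
14 2 1 -2 → max 14  ≥ 13 ✓
8 windows satisfy the condition.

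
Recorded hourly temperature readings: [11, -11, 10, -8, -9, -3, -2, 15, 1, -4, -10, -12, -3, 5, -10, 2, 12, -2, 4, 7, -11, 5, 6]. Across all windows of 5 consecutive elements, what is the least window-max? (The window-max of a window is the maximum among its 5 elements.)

1

Window maxs for each of the 19 positions:
[11, -11, 10, -8, -9] → max 11
[-11, 10, -8, -9, -3] → max 10
[10, -8, -9, -3, -2] → max 10
[-8, -9, -3, -2, 15] → max 15
[-9, -3, -2, 15, 1] → max 15
[-3, -2, 15, 1, -4] → max 15
[-2, 15, 1, -4, -10] → max 15
[15, 1, -4, -10, -12] → max 15
[1, -4, -10, -12, -3] → max 1
[-4, -10, -12, -3, 5] → max 5
[-10, -12, -3, 5, -10] → max 5
[-12, -3, 5, -10, 2] → max 5
[-3, 5, -10, 2, 12] → max 12
[5, -10, 2, 12, -2] → max 12
[-10, 2, 12, -2, 4] → max 12
[2, 12, -2, 4, 7] → max 12
[12, -2, 4, 7, -11] → max 12
[-2, 4, 7, -11, 5] → max 7
[4, 7, -11, 5, 6] → max 7
Least of these is 1.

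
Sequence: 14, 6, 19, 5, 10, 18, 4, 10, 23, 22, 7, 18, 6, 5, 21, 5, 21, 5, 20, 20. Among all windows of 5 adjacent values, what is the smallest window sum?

[14, 6, 19, 5, 10] → sum 54
[6, 19, 5, 10, 18] → sum 58
[19, 5, 10, 18, 4] → sum 56
[5, 10, 18, 4, 10] → sum 47
[10, 18, 4, 10, 23] → sum 65
[18, 4, 10, 23, 22] → sum 77
[4, 10, 23, 22, 7] → sum 66
[10, 23, 22, 7, 18] → sum 80
[23, 22, 7, 18, 6] → sum 76
[22, 7, 18, 6, 5] → sum 58
[7, 18, 6, 5, 21] → sum 57
[18, 6, 5, 21, 5] → sum 55
[6, 5, 21, 5, 21] → sum 58
[5, 21, 5, 21, 5] → sum 57
[21, 5, 21, 5, 20] → sum 72
[5, 21, 5, 20, 20] → sum 71
Smallest of these is 47.

47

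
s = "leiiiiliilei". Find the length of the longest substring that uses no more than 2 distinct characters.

8

[l] 1 distinct, len 1
[l, e] 2 distinct, len 2
[e, i] 2 distinct, len 2
[e, i, i] 2 distinct, len 3
[e, i, i, i] 2 distinct, len 4
[e, i, i, i, i] 2 distinct, len 5
[i, i, i, i, l] 2 distinct, len 5
[i, i, i, i, l, i] 2 distinct, len 6
[i, i, i, i, l, i, i] 2 distinct, len 7
[i, i, i, i, l, i, i, l] 2 distinct, len 8
[l, e] 2 distinct, len 2
[e, i] 2 distinct, len 2
Longest length with ≤2 distinct: 8.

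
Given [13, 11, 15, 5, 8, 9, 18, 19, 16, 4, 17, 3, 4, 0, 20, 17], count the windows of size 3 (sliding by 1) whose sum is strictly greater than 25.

[13, 11, 15] → sum 39  > 25 ✓
[11, 15, 5] → sum 31  > 25 ✓
[15, 5, 8] → sum 28  > 25 ✓
[5, 8, 9] → sum 22
[8, 9, 18] → sum 35  > 25 ✓
[9, 18, 19] → sum 46  > 25 ✓
[18, 19, 16] → sum 53  > 25 ✓
[19, 16, 4] → sum 39  > 25 ✓
[16, 4, 17] → sum 37  > 25 ✓
[4, 17, 3] → sum 24
[17, 3, 4] → sum 24
[3, 4, 0] → sum 7
[4, 0, 20] → sum 24
[0, 20, 17] → sum 37  > 25 ✓
9 windows satisfy the condition.

9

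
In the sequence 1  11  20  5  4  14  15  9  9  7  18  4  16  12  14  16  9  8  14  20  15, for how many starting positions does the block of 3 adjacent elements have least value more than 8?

6

1 11 20 → min 1
11 20 5 → min 5
20 5 4 → min 4
5 4 14 → min 4
4 14 15 → min 4
14 15 9 → min 9  > 8 ✓
15 9 9 → min 9  > 8 ✓
9 9 7 → min 7
9 7 18 → min 7
7 18 4 → min 4
18 4 16 → min 4
4 16 12 → min 4
16 12 14 → min 12  > 8 ✓
12 14 16 → min 12  > 8 ✓
14 16 9 → min 9  > 8 ✓
16 9 8 → min 8
9 8 14 → min 8
8 14 20 → min 8
14 20 15 → min 14  > 8 ✓
6 windows satisfy the condition.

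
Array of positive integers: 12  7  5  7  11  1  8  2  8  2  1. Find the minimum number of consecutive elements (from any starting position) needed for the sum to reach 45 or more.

add 12: running sum 12 < 45
add 7: running sum 19 < 45
add 5: running sum 24 < 45
add 7: running sum 31 < 45
add 11: running sum 42 < 45
add 1: running sum 43 < 45
end 6: [12, 7, 5, 7, 11, 1, 8] sum 51, len 7
end 7: [12, 7, 5, 7, 11, 1, 8, 2] sum 53, len 8
end 8: [7, 5, 7, 11, 1, 8, 2, 8] sum 49, len 8
end 9: [7, 5, 7, 11, 1, 8, 2, 8, 2] sum 51, len 9
end 10: [5, 7, 11, 1, 8, 2, 8, 2, 1] sum 45, len 9
Shortest qualifying length: 7.

7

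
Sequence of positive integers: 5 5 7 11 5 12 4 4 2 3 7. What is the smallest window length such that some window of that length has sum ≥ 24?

add 5: running sum 5 < 24
add 5: running sum 10 < 24
add 7: running sum 17 < 24
end 3: [5, 5, 7, 11] sum 28, len 4
end 4: [5, 7, 11, 5] sum 28, len 4
end 5: [11, 5, 12] sum 28, len 3
end 6: [11, 5, 12, 4] sum 32, len 4
end 7: [5, 12, 4, 4] sum 25, len 4
end 8: [5, 12, 4, 4, 2] sum 27, len 5
end 9: [12, 4, 4, 2, 3] sum 25, len 5
end 10: [12, 4, 4, 2, 3, 7] sum 32, len 6
Shortest qualifying length: 3.

3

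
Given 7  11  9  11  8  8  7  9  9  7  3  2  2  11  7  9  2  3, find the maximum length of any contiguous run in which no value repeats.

5

add 7: [7] len 1
add 11: [7, 11] len 2
add 9: [7, 11, 9] len 3
add 11 (repeat 11, move left end past it): [9, 11] len 2
add 8: [9, 11, 8] len 3
add 8 (repeat 8, move left end past it): [8] len 1
add 7: [8, 7] len 2
add 9: [8, 7, 9] len 3
add 9 (repeat 9, move left end past it): [9] len 1
add 7: [9, 7] len 2
add 3: [9, 7, 3] len 3
add 2: [9, 7, 3, 2] len 4
add 2 (repeat 2, move left end past it): [2] len 1
add 11: [2, 11] len 2
add 7: [2, 11, 7] len 3
add 9: [2, 11, 7, 9] len 4
add 2 (repeat 2, move left end past it): [11, 7, 9, 2] len 4
add 3: [11, 7, 9, 2, 3] len 5
Longest all-distinct length: 5.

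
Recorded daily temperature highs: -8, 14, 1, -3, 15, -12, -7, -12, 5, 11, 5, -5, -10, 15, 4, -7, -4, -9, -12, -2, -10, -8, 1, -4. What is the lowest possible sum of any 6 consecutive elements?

(-8, 14, 1, -3, 15, -12) → sum 7
(14, 1, -3, 15, -12, -7) → sum 8
(1, -3, 15, -12, -7, -12) → sum -18
(-3, 15, -12, -7, -12, 5) → sum -14
(15, -12, -7, -12, 5, 11) → sum 0
(-12, -7, -12, 5, 11, 5) → sum -10
(-7, -12, 5, 11, 5, -5) → sum -3
(-12, 5, 11, 5, -5, -10) → sum -6
(5, 11, 5, -5, -10, 15) → sum 21
(11, 5, -5, -10, 15, 4) → sum 20
(5, -5, -10, 15, 4, -7) → sum 2
(-5, -10, 15, 4, -7, -4) → sum -7
(-10, 15, 4, -7, -4, -9) → sum -11
(15, 4, -7, -4, -9, -12) → sum -13
(4, -7, -4, -9, -12, -2) → sum -30
(-7, -4, -9, -12, -2, -10) → sum -44
(-4, -9, -12, -2, -10, -8) → sum -45
(-9, -12, -2, -10, -8, 1) → sum -40
(-12, -2, -10, -8, 1, -4) → sum -35
Lowest of these is -45.

-45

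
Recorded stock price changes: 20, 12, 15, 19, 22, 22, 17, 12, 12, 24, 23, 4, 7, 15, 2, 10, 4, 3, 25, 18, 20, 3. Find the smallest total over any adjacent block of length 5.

[20, 12, 15, 19, 22] → sum 88
[12, 15, 19, 22, 22] → sum 90
[15, 19, 22, 22, 17] → sum 95
[19, 22, 22, 17, 12] → sum 92
[22, 22, 17, 12, 12] → sum 85
[22, 17, 12, 12, 24] → sum 87
[17, 12, 12, 24, 23] → sum 88
[12, 12, 24, 23, 4] → sum 75
[12, 24, 23, 4, 7] → sum 70
[24, 23, 4, 7, 15] → sum 73
[23, 4, 7, 15, 2] → sum 51
[4, 7, 15, 2, 10] → sum 38
[7, 15, 2, 10, 4] → sum 38
[15, 2, 10, 4, 3] → sum 34
[2, 10, 4, 3, 25] → sum 44
[10, 4, 3, 25, 18] → sum 60
[4, 3, 25, 18, 20] → sum 70
[3, 25, 18, 20, 3] → sum 69
Smallest of these is 34.

34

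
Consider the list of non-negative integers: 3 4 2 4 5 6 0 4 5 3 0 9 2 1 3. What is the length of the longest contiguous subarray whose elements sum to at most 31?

9

add 3: [3] sum 3, len 1
add 4: [3, 4] sum 7, len 2
add 2: [3, 4, 2] sum 9, len 3
add 4: [3, 4, 2, 4] sum 13, len 4
add 5: [3, 4, 2, 4, 5] sum 18, len 5
add 6: [3, 4, 2, 4, 5, 6] sum 24, len 6
add 0: [3, 4, 2, 4, 5, 6, 0] sum 24, len 7
add 4: [3, 4, 2, 4, 5, 6, 0, 4] sum 28, len 8
add 5: [4, 2, 4, 5, 6, 0, 4, 5] sum 30, len 8
add 3: [2, 4, 5, 6, 0, 4, 5, 3] sum 29, len 8
add 0: [2, 4, 5, 6, 0, 4, 5, 3, 0] sum 29, len 9
add 9: [6, 0, 4, 5, 3, 0, 9] sum 27, len 7
add 2: [6, 0, 4, 5, 3, 0, 9, 2] sum 29, len 8
add 1: [6, 0, 4, 5, 3, 0, 9, 2, 1] sum 30, len 9
add 3: [0, 4, 5, 3, 0, 9, 2, 1, 3] sum 27, len 9
Longest length seen: 9.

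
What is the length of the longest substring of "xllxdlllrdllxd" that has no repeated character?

3

add x: [x] len 1
add l: [x, l] len 2
add l (repeat l, move left end past it): [l] len 1
add x: [l, x] len 2
add d: [l, x, d] len 3
add l (repeat l, move left end past it): [x, d, l] len 3
add l (repeat l, move left end past it): [l] len 1
add l (repeat l, move left end past it): [l] len 1
add r: [l, r] len 2
add d: [l, r, d] len 3
add l (repeat l, move left end past it): [r, d, l] len 3
add l (repeat l, move left end past it): [l] len 1
add x: [l, x] len 2
add d: [l, x, d] len 3
Longest all-distinct length: 3.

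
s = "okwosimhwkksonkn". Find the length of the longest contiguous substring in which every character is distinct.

7

[o] len 1
[o, k] len 2
[o, k, w] len 3
[k, w, o] len 3
[k, w, o, s] len 4
[k, w, o, s, i] len 5
[k, w, o, s, i, m] len 6
[k, w, o, s, i, m, h] len 7
[o, s, i, m, h, w] len 6
[o, s, i, m, h, w, k] len 7
[k] len 1
[k, s] len 2
[k, s, o] len 3
[k, s, o, n] len 4
[s, o, n, k] len 4
[k, n] len 2
Longest all-distinct length: 7.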